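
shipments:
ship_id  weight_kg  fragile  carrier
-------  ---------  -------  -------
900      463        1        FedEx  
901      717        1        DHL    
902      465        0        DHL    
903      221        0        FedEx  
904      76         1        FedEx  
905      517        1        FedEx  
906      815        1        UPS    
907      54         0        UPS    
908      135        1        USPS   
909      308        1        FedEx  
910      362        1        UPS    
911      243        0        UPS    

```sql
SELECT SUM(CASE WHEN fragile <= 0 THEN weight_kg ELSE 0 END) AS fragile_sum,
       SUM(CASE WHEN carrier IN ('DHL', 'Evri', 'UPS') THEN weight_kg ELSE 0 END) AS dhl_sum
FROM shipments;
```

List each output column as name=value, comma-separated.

[fragile_sum: fragile <= 0]
ship_id=900: ✗
ship_id=901: ✗
ship_id=902: ✓ → 465
ship_id=903: ✓ → 221
ship_id=904: ✗
ship_id=905: ✗
ship_id=906: ✗
ship_id=907: ✓ → 54
ship_id=908: ✗
ship_id=909: ✗
ship_id=910: ✗
ship_id=911: ✓ → 243
fragile_sum = 465 + 221 + 54 + 243 = 983
—
[dhl_sum: carrier IN ('DHL', 'Evri', 'UPS')]
ship_id=900: ✗
ship_id=901: ✓ → 717
ship_id=902: ✓ → 465
ship_id=903: ✗
ship_id=904: ✗
ship_id=905: ✗
ship_id=906: ✓ → 815
ship_id=907: ✓ → 54
ship_id=908: ✗
ship_id=909: ✗
ship_id=910: ✓ → 362
ship_id=911: ✓ → 243
dhl_sum = 717 + 465 + 815 + 54 + 362 + 243 = 2656

fragile_sum=983, dhl_sum=2656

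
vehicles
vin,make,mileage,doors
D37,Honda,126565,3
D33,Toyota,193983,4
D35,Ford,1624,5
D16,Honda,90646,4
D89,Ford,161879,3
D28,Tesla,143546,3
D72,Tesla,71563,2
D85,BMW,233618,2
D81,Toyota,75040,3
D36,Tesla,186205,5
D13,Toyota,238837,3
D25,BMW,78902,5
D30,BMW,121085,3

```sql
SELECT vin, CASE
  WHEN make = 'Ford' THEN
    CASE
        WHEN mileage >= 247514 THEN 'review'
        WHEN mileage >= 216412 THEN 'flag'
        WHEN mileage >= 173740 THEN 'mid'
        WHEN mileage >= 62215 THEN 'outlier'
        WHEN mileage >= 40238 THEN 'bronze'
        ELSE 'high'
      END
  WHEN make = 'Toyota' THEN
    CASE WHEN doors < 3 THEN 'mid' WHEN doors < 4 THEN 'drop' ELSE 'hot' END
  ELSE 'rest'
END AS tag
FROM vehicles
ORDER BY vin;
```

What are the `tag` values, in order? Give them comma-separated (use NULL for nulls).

drop, rest, rest, rest, rest, hot, high, rest, rest, rest, drop, rest, outlier

vin=D13: make='Toyota' → inner[doors < 4] → drop
vin=D16: make='Honda' → outer ELSE → rest
vin=D25: make='BMW' → outer ELSE → rest
vin=D28: make='Tesla' → outer ELSE → rest
vin=D30: make='BMW' → outer ELSE → rest
vin=D33: make='Toyota' → inner[ELSE] → hot
vin=D35: make='Ford' → inner[ELSE] → high
vin=D36: make='Tesla' → outer ELSE → rest
vin=D37: make='Honda' → outer ELSE → rest
vin=D72: make='Tesla' → outer ELSE → rest
vin=D81: make='Toyota' → inner[doors < 4] → drop
vin=D85: make='BMW' → outer ELSE → rest
vin=D89: make='Ford' → inner[mileage >= 62215] → outlier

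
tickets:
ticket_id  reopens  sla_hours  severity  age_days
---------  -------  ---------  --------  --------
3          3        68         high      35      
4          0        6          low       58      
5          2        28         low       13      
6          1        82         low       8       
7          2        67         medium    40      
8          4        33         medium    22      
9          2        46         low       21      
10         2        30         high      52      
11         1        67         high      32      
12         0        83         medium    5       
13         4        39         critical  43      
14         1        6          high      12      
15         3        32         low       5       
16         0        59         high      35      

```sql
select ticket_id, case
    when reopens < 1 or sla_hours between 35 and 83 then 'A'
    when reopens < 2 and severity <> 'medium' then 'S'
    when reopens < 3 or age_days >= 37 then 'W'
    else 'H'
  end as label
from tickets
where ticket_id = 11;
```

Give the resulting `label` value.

ticket_id = 11: reopens=1, sla_hours=67, severity=high, age_days=32.
reopens < 1 or sla_hours between 35 and 83 → true → A

A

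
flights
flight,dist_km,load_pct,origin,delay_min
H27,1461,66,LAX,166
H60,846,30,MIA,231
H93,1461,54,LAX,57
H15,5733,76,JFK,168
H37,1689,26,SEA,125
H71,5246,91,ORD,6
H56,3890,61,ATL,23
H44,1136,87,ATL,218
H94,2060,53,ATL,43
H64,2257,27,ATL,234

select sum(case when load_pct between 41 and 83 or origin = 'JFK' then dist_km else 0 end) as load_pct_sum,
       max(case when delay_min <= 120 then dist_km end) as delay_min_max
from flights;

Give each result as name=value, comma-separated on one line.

[load_pct_sum: load_pct between 41 and 83 or origin = 'JFK']
flight=H27: ✓ → 1461
flight=H60: ✗
flight=H93: ✓ → 1461
flight=H15: ✓ → 5733
flight=H37: ✗
flight=H71: ✗
flight=H56: ✓ → 3890
flight=H44: ✗
flight=H94: ✓ → 2060
flight=H64: ✗
load_pct_sum = 1461 + 1461 + 5733 + 3890 + 2060 = 14605
—
[delay_min_max: delay_min <= 120]
flight=H27: ✗
flight=H60: ✗
flight=H93: ✓ → 1461
flight=H15: ✗
flight=H37: ✗
flight=H71: ✓ → 5246
flight=H56: ✓ → 3890
flight=H44: ✗
flight=H94: ✓ → 2060
flight=H64: ✗
delay_min_max = MAX(1461, 5246, 3890, 2060) = 5246

load_pct_sum=14605, delay_min_max=5246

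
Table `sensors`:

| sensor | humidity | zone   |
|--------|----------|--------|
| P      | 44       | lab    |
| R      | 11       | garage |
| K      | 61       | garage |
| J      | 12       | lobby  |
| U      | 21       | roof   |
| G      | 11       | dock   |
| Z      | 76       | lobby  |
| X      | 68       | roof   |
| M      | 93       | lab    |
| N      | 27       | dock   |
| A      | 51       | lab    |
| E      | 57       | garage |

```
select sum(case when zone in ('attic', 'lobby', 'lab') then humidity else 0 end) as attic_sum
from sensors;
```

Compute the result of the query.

276

sensor=P: ✓ → 44
sensor=R: ✗
sensor=K: ✗
sensor=J: ✓ → 12
sensor=U: ✗
sensor=G: ✗
sensor=Z: ✓ → 76
sensor=X: ✗
sensor=M: ✓ → 93
sensor=N: ✗
sensor=A: ✓ → 51
sensor=E: ✗
attic_sum = 44 + 12 + 76 + 93 + 51 = 276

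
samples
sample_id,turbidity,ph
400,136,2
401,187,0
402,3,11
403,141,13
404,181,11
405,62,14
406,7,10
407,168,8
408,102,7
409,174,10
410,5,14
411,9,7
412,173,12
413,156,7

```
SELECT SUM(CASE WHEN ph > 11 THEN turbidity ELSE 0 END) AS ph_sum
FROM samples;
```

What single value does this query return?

sample_id=400: ✗
sample_id=401: ✗
sample_id=402: ✗
sample_id=403: ✓ → 141
sample_id=404: ✗
sample_id=405: ✓ → 62
sample_id=406: ✗
sample_id=407: ✗
sample_id=408: ✗
sample_id=409: ✗
sample_id=410: ✓ → 5
sample_id=411: ✗
sample_id=412: ✓ → 173
sample_id=413: ✗
ph_sum = 141 + 62 + 5 + 173 = 381

381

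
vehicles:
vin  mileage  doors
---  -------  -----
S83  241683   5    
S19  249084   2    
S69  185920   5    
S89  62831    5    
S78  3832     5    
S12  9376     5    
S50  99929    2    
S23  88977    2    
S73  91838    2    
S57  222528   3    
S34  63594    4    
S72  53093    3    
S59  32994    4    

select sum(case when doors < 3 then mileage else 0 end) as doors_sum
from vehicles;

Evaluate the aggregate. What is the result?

529828

vin=S83: ✗
vin=S19: ✓ → 249084
vin=S69: ✗
vin=S89: ✗
vin=S78: ✗
vin=S12: ✗
vin=S50: ✓ → 99929
vin=S23: ✓ → 88977
vin=S73: ✓ → 91838
vin=S57: ✗
vin=S34: ✗
vin=S72: ✗
vin=S59: ✗
doors_sum = 249084 + 99929 + 88977 + 91838 = 529828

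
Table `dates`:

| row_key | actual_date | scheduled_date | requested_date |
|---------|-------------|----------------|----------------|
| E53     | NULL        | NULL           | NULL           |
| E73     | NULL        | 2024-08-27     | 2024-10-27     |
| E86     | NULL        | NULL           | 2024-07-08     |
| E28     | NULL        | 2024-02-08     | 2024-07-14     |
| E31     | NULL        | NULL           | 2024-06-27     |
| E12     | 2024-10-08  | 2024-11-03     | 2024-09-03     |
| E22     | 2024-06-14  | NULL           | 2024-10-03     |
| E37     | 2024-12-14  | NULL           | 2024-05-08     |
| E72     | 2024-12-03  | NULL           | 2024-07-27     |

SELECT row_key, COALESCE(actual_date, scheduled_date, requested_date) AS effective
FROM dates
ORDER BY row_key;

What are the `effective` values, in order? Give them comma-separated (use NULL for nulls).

2024-10-08, 2024-06-14, 2024-02-08, 2024-06-27, 2024-12-14, NULL, 2024-12-03, 2024-08-27, 2024-07-08

row_key=E12: actual_date=2024-10-08 → 2024-10-08
row_key=E22: actual_date=2024-06-14 → 2024-06-14
row_key=E28: actual_date=NULL, scheduled_date=2024-02-08 → 2024-02-08
row_key=E31: actual_date=NULL, scheduled_date=NULL, requested_date=2024-06-27 → 2024-06-27
row_key=E37: actual_date=2024-12-14 → 2024-12-14
row_key=E53: actual_date=NULL, scheduled_date=NULL, requested_date=NULL (all NULL) → NULL
row_key=E72: actual_date=2024-12-03 → 2024-12-03
row_key=E73: actual_date=NULL, scheduled_date=2024-08-27 → 2024-08-27
row_key=E86: actual_date=NULL, scheduled_date=NULL, requested_date=2024-07-08 → 2024-07-08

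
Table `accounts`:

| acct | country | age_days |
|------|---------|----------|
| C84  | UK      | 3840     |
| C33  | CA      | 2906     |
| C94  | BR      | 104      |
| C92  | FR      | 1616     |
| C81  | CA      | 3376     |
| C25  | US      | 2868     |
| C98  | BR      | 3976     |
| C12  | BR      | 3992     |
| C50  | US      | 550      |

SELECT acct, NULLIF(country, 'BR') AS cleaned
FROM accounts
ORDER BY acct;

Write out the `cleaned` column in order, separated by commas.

NULL, US, CA, US, CA, UK, FR, NULL, NULL

acct=C12: country=BR vs BR: equal → NULL
acct=C25: country=US vs BR: differ → US
acct=C33: country=CA vs BR: differ → CA
acct=C50: country=US vs BR: differ → US
acct=C81: country=CA vs BR: differ → CA
acct=C84: country=UK vs BR: differ → UK
acct=C92: country=FR vs BR: differ → FR
acct=C94: country=BR vs BR: equal → NULL
acct=C98: country=BR vs BR: equal → NULL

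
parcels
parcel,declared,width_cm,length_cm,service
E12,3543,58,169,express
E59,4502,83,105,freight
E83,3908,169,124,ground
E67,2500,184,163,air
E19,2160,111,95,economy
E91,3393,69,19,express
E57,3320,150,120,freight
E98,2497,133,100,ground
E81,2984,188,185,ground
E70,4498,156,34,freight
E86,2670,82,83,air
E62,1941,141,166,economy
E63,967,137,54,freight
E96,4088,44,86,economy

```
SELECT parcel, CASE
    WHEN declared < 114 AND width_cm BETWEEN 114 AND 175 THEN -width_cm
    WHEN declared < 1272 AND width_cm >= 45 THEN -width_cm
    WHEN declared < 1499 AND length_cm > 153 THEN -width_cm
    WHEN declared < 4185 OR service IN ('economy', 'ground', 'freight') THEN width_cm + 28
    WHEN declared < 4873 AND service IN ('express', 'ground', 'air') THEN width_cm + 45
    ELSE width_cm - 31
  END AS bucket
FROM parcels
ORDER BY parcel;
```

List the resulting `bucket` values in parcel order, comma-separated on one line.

86, 139, 178, 111, 169, -137, 212, 184, 216, 197, 110, 97, 72, 161

parcel=E12: declared < 4185 OR service IN ('economy', 'ground', 'freight') → 86
parcel=E19: declared < 4185 OR service IN ('economy', 'ground', 'freight') → 139
parcel=E57: declared < 4185 OR service IN ('economy', 'ground', 'freight') → 178
parcel=E59: declared < 4185 OR service IN ('economy', 'ground', 'freight') → 111
parcel=E62: declared < 4185 OR service IN ('economy', 'ground', 'freight') → 169
parcel=E63: declared < 1272 AND width_cm >= 45 → -137
parcel=E67: declared < 4185 OR service IN ('economy', 'ground', 'freight') → 212
parcel=E70: declared < 4185 OR service IN ('economy', 'ground', 'freight') → 184
parcel=E81: declared < 4185 OR service IN ('economy', 'ground', 'freight') → 216
parcel=E83: declared < 4185 OR service IN ('economy', 'ground', 'freight') → 197
parcel=E86: declared < 4185 OR service IN ('economy', 'ground', 'freight') → 110
parcel=E91: declared < 4185 OR service IN ('economy', 'ground', 'freight') → 97
parcel=E96: declared < 4185 OR service IN ('economy', 'ground', 'freight') → 72
parcel=E98: declared < 4185 OR service IN ('economy', 'ground', 'freight') → 161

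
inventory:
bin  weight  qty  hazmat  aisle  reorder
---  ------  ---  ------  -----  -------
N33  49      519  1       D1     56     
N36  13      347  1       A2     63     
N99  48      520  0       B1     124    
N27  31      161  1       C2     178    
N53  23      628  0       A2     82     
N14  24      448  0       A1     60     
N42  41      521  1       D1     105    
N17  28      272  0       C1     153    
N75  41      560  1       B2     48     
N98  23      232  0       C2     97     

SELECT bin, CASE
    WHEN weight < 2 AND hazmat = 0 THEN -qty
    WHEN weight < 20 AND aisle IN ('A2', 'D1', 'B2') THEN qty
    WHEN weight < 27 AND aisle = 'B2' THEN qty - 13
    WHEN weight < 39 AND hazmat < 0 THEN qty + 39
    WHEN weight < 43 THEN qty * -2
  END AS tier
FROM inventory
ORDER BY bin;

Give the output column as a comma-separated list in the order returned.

bin=N14: weight < 43 → -896
bin=N17: weight < 43 → -544
bin=N27: weight < 43 → -322
bin=N33: (no match → NULL) → NULL
bin=N36: weight < 20 AND aisle IN ('A2', 'D1', 'B2') → 347
bin=N42: weight < 43 → -1042
bin=N53: weight < 43 → -1256
bin=N75: weight < 43 → -1120
bin=N98: weight < 43 → -464
bin=N99: (no match → NULL) → NULL

-896, -544, -322, NULL, 347, -1042, -1256, -1120, -464, NULL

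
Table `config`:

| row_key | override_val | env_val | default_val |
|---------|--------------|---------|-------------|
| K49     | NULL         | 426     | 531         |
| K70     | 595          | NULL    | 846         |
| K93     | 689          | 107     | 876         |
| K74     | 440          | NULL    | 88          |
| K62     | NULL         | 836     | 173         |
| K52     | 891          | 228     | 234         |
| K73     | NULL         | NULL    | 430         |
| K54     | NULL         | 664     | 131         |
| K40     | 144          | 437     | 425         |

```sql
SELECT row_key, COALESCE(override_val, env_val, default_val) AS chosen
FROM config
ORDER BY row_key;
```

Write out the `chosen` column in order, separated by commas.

144, 426, 891, 664, 836, 595, 430, 440, 689

row_key=K40: override_val=144 → 144
row_key=K49: override_val=NULL, env_val=426 → 426
row_key=K52: override_val=891 → 891
row_key=K54: override_val=NULL, env_val=664 → 664
row_key=K62: override_val=NULL, env_val=836 → 836
row_key=K70: override_val=595 → 595
row_key=K73: override_val=NULL, env_val=NULL, default_val=430 → 430
row_key=K74: override_val=440 → 440
row_key=K93: override_val=689 → 689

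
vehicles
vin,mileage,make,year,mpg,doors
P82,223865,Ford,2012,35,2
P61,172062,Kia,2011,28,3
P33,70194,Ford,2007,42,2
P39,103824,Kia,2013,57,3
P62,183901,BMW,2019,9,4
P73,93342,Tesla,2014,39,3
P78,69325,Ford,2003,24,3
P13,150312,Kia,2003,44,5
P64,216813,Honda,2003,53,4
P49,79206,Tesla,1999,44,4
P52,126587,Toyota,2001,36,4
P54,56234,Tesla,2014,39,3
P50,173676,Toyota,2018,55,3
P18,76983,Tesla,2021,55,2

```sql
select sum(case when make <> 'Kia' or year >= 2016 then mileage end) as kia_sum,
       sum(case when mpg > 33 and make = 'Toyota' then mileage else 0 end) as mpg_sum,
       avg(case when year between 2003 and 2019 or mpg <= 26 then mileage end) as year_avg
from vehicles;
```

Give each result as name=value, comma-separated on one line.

[kia_sum: make <> 'Kia' or year >= 2016]
vin=P82: ✓ → 223865
vin=P61: ✗
vin=P33: ✓ → 70194
vin=P39: ✗
vin=P62: ✓ → 183901
vin=P73: ✓ → 93342
vin=P78: ✓ → 69325
vin=P13: ✗
vin=P64: ✓ → 216813
vin=P49: ✓ → 79206
vin=P52: ✓ → 126587
vin=P54: ✓ → 56234
vin=P50: ✓ → 173676
vin=P18: ✓ → 76983
kia_sum = 223865 + 70194 + 183901 + 93342 + 69325 + 216813 + 79206 + 126587 + 56234 + 173676 + 76983 = 1370126
—
[mpg_sum: mpg > 33 and make = 'Toyota']
vin=P82: ✗
vin=P61: ✗
vin=P33: ✗
vin=P39: ✗
vin=P62: ✗
vin=P73: ✗
vin=P78: ✗
vin=P13: ✗
vin=P64: ✗
vin=P49: ✗
vin=P52: ✓ → 126587
vin=P54: ✗
vin=P50: ✓ → 173676
vin=P18: ✗
mpg_sum = 126587 + 173676 = 300263
—
[year_avg: year between 2003 and 2019 or mpg <= 26]
vin=P82: ✓ → 223865
vin=P61: ✓ → 172062
vin=P33: ✓ → 70194
vin=P39: ✓ → 103824
vin=P62: ✓ → 183901
vin=P73: ✓ → 93342
vin=P78: ✓ → 69325
vin=P13: ✓ → 150312
vin=P64: ✓ → 216813
vin=P49: ✗
vin=P52: ✗
vin=P54: ✓ → 56234
vin=P50: ✓ → 173676
vin=P18: ✗
year_avg = (223865 + 172062 + 70194 + 103824 + 183901 + 93342 + 69325 + 150312 + 216813 + 56234 + 173676) / 11 = 137595.2727272727

kia_sum=1370126, mpg_sum=300263, year_avg=137595.2727272727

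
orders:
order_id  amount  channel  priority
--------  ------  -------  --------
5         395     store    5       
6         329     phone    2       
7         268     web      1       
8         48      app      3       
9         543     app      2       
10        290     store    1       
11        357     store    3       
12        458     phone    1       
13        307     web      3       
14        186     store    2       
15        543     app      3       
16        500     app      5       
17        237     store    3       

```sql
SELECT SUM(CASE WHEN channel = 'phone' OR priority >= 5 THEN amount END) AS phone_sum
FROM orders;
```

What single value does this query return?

order_id=5: ✓ → 395
order_id=6: ✓ → 329
order_id=7: ✗
order_id=8: ✗
order_id=9: ✗
order_id=10: ✗
order_id=11: ✗
order_id=12: ✓ → 458
order_id=13: ✗
order_id=14: ✗
order_id=15: ✗
order_id=16: ✓ → 500
order_id=17: ✗
phone_sum = 395 + 329 + 458 + 500 = 1682

1682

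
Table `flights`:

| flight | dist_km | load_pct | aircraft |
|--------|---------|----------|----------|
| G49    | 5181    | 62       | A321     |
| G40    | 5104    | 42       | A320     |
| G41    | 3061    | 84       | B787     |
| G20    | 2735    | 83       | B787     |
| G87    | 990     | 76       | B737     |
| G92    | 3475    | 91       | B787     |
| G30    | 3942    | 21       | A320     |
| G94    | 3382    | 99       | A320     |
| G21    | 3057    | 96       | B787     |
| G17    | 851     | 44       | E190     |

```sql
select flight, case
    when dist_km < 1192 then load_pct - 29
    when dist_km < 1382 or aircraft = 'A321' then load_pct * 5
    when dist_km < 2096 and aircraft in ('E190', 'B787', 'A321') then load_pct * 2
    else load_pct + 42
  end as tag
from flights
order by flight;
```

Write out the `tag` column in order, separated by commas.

flight=G17: dist_km < 1192 → 15
flight=G20: ELSE → 125
flight=G21: ELSE → 138
flight=G30: ELSE → 63
flight=G40: ELSE → 84
flight=G41: ELSE → 126
flight=G49: dist_km < 1382 or aircraft = 'A321' → 310
flight=G87: dist_km < 1192 → 47
flight=G92: ELSE → 133
flight=G94: ELSE → 141

15, 125, 138, 63, 84, 126, 310, 47, 133, 141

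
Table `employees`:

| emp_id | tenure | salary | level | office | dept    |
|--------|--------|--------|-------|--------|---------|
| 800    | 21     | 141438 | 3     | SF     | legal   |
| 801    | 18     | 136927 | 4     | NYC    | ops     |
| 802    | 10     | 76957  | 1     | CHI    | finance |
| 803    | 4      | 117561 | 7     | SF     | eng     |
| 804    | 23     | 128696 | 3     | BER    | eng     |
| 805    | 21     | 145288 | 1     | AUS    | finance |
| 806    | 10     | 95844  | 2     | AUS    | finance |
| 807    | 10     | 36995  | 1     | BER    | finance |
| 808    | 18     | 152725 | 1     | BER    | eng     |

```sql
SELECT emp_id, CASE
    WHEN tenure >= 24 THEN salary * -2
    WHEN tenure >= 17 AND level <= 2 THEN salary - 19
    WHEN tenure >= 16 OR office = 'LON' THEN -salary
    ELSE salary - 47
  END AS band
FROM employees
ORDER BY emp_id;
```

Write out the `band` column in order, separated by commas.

emp_id=800: tenure >= 16 OR office = 'LON' → -141438
emp_id=801: tenure >= 16 OR office = 'LON' → -136927
emp_id=802: ELSE → 76910
emp_id=803: ELSE → 117514
emp_id=804: tenure >= 16 OR office = 'LON' → -128696
emp_id=805: tenure >= 17 AND level <= 2 → 145269
emp_id=806: ELSE → 95797
emp_id=807: ELSE → 36948
emp_id=808: tenure >= 17 AND level <= 2 → 152706

-141438, -136927, 76910, 117514, -128696, 145269, 95797, 36948, 152706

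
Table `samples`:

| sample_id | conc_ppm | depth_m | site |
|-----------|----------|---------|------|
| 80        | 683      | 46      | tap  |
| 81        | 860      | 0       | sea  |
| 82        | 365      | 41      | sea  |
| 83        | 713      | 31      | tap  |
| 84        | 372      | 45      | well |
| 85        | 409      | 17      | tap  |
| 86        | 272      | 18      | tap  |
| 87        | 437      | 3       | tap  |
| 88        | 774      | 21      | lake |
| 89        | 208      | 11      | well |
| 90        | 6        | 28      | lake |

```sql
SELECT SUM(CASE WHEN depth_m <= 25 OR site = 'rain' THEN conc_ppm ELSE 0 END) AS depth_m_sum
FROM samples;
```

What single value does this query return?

2960

sample_id=80: ✗
sample_id=81: ✓ → 860
sample_id=82: ✗
sample_id=83: ✗
sample_id=84: ✗
sample_id=85: ✓ → 409
sample_id=86: ✓ → 272
sample_id=87: ✓ → 437
sample_id=88: ✓ → 774
sample_id=89: ✓ → 208
sample_id=90: ✗
depth_m_sum = 860 + 409 + 272 + 437 + 774 + 208 = 2960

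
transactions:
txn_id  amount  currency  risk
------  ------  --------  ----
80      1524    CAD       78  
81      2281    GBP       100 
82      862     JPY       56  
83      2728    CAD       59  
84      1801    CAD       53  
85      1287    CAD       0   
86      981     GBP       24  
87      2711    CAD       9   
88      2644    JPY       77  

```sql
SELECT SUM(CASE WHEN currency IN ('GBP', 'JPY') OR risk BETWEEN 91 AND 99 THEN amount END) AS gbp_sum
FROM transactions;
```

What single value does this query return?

txn_id=80: ✗
txn_id=81: ✓ → 2281
txn_id=82: ✓ → 862
txn_id=83: ✗
txn_id=84: ✗
txn_id=85: ✗
txn_id=86: ✓ → 981
txn_id=87: ✗
txn_id=88: ✓ → 2644
gbp_sum = 2281 + 862 + 981 + 2644 = 6768

6768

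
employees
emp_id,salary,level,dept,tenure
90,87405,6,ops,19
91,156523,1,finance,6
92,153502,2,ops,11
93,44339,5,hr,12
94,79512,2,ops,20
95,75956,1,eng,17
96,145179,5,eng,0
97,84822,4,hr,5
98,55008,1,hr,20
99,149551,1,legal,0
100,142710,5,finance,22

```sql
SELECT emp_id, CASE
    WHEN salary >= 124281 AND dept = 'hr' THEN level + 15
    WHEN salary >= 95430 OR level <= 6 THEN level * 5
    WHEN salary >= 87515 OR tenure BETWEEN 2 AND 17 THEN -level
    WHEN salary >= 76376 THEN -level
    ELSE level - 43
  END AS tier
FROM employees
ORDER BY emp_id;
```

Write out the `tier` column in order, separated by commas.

emp_id=90: salary >= 95430 OR level <= 6 → 30
emp_id=91: salary >= 95430 OR level <= 6 → 5
emp_id=92: salary >= 95430 OR level <= 6 → 10
emp_id=93: salary >= 95430 OR level <= 6 → 25
emp_id=94: salary >= 95430 OR level <= 6 → 10
emp_id=95: salary >= 95430 OR level <= 6 → 5
emp_id=96: salary >= 95430 OR level <= 6 → 25
emp_id=97: salary >= 95430 OR level <= 6 → 20
emp_id=98: salary >= 95430 OR level <= 6 → 5
emp_id=99: salary >= 95430 OR level <= 6 → 5
emp_id=100: salary >= 95430 OR level <= 6 → 25

30, 5, 10, 25, 10, 5, 25, 20, 5, 5, 25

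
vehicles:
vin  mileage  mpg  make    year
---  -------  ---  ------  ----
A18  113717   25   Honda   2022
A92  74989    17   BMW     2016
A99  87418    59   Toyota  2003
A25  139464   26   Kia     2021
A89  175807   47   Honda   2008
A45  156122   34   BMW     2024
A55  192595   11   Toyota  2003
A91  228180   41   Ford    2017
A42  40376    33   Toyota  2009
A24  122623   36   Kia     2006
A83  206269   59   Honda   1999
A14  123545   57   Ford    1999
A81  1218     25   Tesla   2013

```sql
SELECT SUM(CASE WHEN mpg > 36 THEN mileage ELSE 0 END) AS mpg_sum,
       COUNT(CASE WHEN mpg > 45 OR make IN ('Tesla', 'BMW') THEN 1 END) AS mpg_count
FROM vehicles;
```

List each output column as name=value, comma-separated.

[mpg_sum: mpg > 36]
vin=A18: ✗
vin=A92: ✗
vin=A99: ✓ → 87418
vin=A25: ✗
vin=A89: ✓ → 175807
vin=A45: ✗
vin=A55: ✗
vin=A91: ✓ → 228180
vin=A42: ✗
vin=A24: ✗
vin=A83: ✓ → 206269
vin=A14: ✓ → 123545
vin=A81: ✗
mpg_sum = 87418 + 175807 + 228180 + 206269 + 123545 = 821219
—
[mpg_count: mpg > 45 OR make IN ('Tesla', 'BMW')]
vin=A18: ✗
vin=A92: ✓ → 1
vin=A99: ✓ → 1
vin=A25: ✗
vin=A89: ✓ → 1
vin=A45: ✓ → 1
vin=A55: ✗
vin=A91: ✗
vin=A42: ✗
vin=A24: ✗
vin=A83: ✓ → 1
vin=A14: ✓ → 1
vin=A81: ✓ → 1
mpg_count = COUNT(1, 1, 1, 1, 1, 1, 1) = 7

mpg_sum=821219, mpg_count=7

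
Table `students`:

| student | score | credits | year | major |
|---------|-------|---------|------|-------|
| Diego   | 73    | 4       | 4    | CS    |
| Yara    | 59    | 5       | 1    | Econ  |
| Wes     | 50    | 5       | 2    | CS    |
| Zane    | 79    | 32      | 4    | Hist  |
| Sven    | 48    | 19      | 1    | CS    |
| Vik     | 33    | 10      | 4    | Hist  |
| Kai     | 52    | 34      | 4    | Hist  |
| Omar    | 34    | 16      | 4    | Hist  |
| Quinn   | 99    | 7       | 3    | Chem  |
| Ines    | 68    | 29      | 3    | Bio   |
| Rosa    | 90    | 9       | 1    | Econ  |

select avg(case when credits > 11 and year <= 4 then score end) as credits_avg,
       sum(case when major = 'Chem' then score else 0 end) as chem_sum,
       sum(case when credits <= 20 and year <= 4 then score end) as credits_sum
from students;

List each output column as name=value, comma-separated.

[credits_avg: credits > 11 and year <= 4]
student=Diego: ✗
student=Yara: ✗
student=Wes: ✗
student=Zane: ✓ → 79
student=Sven: ✓ → 48
student=Vik: ✗
student=Kai: ✓ → 52
student=Omar: ✓ → 34
student=Quinn: ✗
student=Ines: ✓ → 68
student=Rosa: ✗
credits_avg = (79 + 48 + 52 + 34 + 68) / 5 = 56.2
—
[chem_sum: major = 'Chem']
student=Diego: ✗
student=Yara: ✗
student=Wes: ✗
student=Zane: ✗
student=Sven: ✗
student=Vik: ✗
student=Kai: ✗
student=Omar: ✗
student=Quinn: ✓ → 99
student=Ines: ✗
student=Rosa: ✗
chem_sum = 99
—
[credits_sum: credits <= 20 and year <= 4]
student=Diego: ✓ → 73
student=Yara: ✓ → 59
student=Wes: ✓ → 50
student=Zane: ✗
student=Sven: ✓ → 48
student=Vik: ✓ → 33
student=Kai: ✗
student=Omar: ✓ → 34
student=Quinn: ✓ → 99
student=Ines: ✗
student=Rosa: ✓ → 90
credits_sum = 73 + 59 + 50 + 48 + 33 + 34 + 99 + 90 = 486

credits_avg=56.2, chem_sum=99, credits_sum=486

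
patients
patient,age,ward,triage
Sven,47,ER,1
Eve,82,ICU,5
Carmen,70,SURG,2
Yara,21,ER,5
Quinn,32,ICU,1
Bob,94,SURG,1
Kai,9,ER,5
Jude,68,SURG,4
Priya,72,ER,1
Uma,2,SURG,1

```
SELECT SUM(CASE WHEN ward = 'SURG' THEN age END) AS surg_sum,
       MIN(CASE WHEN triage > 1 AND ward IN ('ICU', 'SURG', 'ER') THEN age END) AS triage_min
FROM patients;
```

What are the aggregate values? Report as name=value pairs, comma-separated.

surg_sum=234, triage_min=9

[surg_sum: ward = 'SURG']
patient=Sven: ✗
patient=Eve: ✗
patient=Carmen: ✓ → 70
patient=Yara: ✗
patient=Quinn: ✗
patient=Bob: ✓ → 94
patient=Kai: ✗
patient=Jude: ✓ → 68
patient=Priya: ✗
patient=Uma: ✓ → 2
surg_sum = 70 + 94 + 68 + 2 = 234
—
[triage_min: triage > 1 AND ward IN ('ICU', 'SURG', 'ER')]
patient=Sven: ✗
patient=Eve: ✓ → 82
patient=Carmen: ✓ → 70
patient=Yara: ✓ → 21
patient=Quinn: ✗
patient=Bob: ✗
patient=Kai: ✓ → 9
patient=Jude: ✓ → 68
patient=Priya: ✗
patient=Uma: ✗
triage_min = MIN(82, 70, 21, 9, 68) = 9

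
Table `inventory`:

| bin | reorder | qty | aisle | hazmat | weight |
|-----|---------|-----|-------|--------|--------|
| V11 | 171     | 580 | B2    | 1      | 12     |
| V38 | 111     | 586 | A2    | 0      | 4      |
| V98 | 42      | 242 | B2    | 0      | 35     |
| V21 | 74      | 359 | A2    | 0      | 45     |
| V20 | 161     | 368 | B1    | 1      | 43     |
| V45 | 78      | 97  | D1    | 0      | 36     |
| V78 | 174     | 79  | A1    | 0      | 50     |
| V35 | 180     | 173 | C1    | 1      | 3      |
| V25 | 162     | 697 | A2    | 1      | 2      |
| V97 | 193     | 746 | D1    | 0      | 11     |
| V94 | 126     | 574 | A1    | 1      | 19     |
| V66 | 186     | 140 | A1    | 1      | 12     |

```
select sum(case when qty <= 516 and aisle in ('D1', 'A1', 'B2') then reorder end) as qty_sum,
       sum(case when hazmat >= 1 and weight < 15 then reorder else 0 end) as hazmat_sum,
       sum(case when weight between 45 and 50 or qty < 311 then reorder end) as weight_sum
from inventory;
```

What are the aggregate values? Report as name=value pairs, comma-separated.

[qty_sum: qty <= 516 and aisle in ('D1', 'A1', 'B2')]
bin=V11: ✗
bin=V38: ✗
bin=V98: ✓ → 42
bin=V21: ✗
bin=V20: ✗
bin=V45: ✓ → 78
bin=V78: ✓ → 174
bin=V35: ✗
bin=V25: ✗
bin=V97: ✗
bin=V94: ✗
bin=V66: ✓ → 186
qty_sum = 42 + 78 + 174 + 186 = 480
—
[hazmat_sum: hazmat >= 1 and weight < 15]
bin=V11: ✓ → 171
bin=V38: ✗
bin=V98: ✗
bin=V21: ✗
bin=V20: ✗
bin=V45: ✗
bin=V78: ✗
bin=V35: ✓ → 180
bin=V25: ✓ → 162
bin=V97: ✗
bin=V94: ✗
bin=V66: ✓ → 186
hazmat_sum = 171 + 180 + 162 + 186 = 699
—
[weight_sum: weight between 45 and 50 or qty < 311]
bin=V11: ✗
bin=V38: ✗
bin=V98: ✓ → 42
bin=V21: ✓ → 74
bin=V20: ✗
bin=V45: ✓ → 78
bin=V78: ✓ → 174
bin=V35: ✓ → 180
bin=V25: ✗
bin=V97: ✗
bin=V94: ✗
bin=V66: ✓ → 186
weight_sum = 42 + 74 + 78 + 174 + 180 + 186 = 734

qty_sum=480, hazmat_sum=699, weight_sum=734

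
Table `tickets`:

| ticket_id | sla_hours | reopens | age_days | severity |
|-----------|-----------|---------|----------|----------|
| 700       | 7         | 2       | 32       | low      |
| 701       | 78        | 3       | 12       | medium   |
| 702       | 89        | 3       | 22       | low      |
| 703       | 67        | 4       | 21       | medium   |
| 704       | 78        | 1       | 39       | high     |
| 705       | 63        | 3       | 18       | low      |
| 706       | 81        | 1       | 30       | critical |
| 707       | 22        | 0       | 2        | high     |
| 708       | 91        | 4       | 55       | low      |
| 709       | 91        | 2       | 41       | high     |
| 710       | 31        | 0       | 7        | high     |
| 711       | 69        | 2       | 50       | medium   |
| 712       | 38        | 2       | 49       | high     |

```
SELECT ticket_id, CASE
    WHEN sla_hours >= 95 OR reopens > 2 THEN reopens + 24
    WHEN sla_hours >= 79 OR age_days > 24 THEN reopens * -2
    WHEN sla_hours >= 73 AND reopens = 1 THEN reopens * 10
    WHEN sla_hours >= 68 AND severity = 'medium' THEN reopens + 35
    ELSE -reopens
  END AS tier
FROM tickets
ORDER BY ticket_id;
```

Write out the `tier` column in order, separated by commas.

ticket_id=700: sla_hours >= 79 OR age_days > 24 → -4
ticket_id=701: sla_hours >= 95 OR reopens > 2 → 27
ticket_id=702: sla_hours >= 95 OR reopens > 2 → 27
ticket_id=703: sla_hours >= 95 OR reopens > 2 → 28
ticket_id=704: sla_hours >= 79 OR age_days > 24 → -2
ticket_id=705: sla_hours >= 95 OR reopens > 2 → 27
ticket_id=706: sla_hours >= 79 OR age_days > 24 → -2
ticket_id=707: ELSE → 0
ticket_id=708: sla_hours >= 95 OR reopens > 2 → 28
ticket_id=709: sla_hours >= 79 OR age_days > 24 → -4
ticket_id=710: ELSE → 0
ticket_id=711: sla_hours >= 79 OR age_days > 24 → -4
ticket_id=712: sla_hours >= 79 OR age_days > 24 → -4

-4, 27, 27, 28, -2, 27, -2, 0, 28, -4, 0, -4, -4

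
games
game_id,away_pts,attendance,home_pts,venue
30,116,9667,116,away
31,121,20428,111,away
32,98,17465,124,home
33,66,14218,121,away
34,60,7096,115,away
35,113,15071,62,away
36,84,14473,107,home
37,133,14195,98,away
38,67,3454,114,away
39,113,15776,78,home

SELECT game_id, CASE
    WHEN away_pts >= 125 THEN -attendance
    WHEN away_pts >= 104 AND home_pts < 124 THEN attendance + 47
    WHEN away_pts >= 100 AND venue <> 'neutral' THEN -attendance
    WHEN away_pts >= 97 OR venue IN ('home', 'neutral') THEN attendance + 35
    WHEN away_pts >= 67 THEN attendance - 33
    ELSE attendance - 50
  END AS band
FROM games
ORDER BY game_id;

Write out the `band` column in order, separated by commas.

9714, 20475, 17500, 14168, 7046, 15118, 14508, -14195, 3421, 15823

game_id=30: away_pts >= 104 AND home_pts < 124 → 9714
game_id=31: away_pts >= 104 AND home_pts < 124 → 20475
game_id=32: away_pts >= 97 OR venue IN ('home', 'neutral') → 17500
game_id=33: ELSE → 14168
game_id=34: ELSE → 7046
game_id=35: away_pts >= 104 AND home_pts < 124 → 15118
game_id=36: away_pts >= 97 OR venue IN ('home', 'neutral') → 14508
game_id=37: away_pts >= 125 → -14195
game_id=38: away_pts >= 67 → 3421
game_id=39: away_pts >= 104 AND home_pts < 124 → 15823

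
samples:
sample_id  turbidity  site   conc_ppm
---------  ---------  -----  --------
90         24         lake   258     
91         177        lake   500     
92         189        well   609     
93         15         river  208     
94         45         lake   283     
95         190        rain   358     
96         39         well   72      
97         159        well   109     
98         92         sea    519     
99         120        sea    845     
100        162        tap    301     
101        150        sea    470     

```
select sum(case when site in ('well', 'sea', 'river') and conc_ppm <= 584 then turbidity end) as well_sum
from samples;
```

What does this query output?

sample_id=90: ✗
sample_id=91: ✗
sample_id=92: ✗
sample_id=93: ✓ → 15
sample_id=94: ✗
sample_id=95: ✗
sample_id=96: ✓ → 39
sample_id=97: ✓ → 159
sample_id=98: ✓ → 92
sample_id=99: ✗
sample_id=100: ✗
sample_id=101: ✓ → 150
well_sum = 15 + 39 + 159 + 92 + 150 = 455

455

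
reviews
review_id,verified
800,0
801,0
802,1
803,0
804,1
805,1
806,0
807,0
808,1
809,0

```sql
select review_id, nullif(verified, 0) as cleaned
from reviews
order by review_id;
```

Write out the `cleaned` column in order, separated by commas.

NULL, NULL, 1, NULL, 1, 1, NULL, NULL, 1, NULL

review_id=800: verified=0 vs 0: equal → NULL
review_id=801: verified=0 vs 0: equal → NULL
review_id=802: verified=1 vs 0: differ → 1
review_id=803: verified=0 vs 0: equal → NULL
review_id=804: verified=1 vs 0: differ → 1
review_id=805: verified=1 vs 0: differ → 1
review_id=806: verified=0 vs 0: equal → NULL
review_id=807: verified=0 vs 0: equal → NULL
review_id=808: verified=1 vs 0: differ → 1
review_id=809: verified=0 vs 0: equal → NULL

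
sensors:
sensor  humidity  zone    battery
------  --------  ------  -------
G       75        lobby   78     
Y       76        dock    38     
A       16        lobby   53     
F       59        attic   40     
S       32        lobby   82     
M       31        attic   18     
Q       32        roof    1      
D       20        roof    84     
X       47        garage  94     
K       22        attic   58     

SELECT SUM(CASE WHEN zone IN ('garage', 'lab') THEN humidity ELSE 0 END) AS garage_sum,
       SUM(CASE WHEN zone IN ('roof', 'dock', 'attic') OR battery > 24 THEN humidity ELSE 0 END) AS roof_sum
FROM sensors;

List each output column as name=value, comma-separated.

[garage_sum: zone IN ('garage', 'lab')]
sensor=G: ✗
sensor=Y: ✗
sensor=A: ✗
sensor=F: ✗
sensor=S: ✗
sensor=M: ✗
sensor=Q: ✗
sensor=D: ✗
sensor=X: ✓ → 47
sensor=K: ✗
garage_sum = 47
—
[roof_sum: zone IN ('roof', 'dock', 'attic') OR battery > 24]
sensor=G: ✓ → 75
sensor=Y: ✓ → 76
sensor=A: ✓ → 16
sensor=F: ✓ → 59
sensor=S: ✓ → 32
sensor=M: ✓ → 31
sensor=Q: ✓ → 32
sensor=D: ✓ → 20
sensor=X: ✓ → 47
sensor=K: ✓ → 22
roof_sum = 75 + 76 + 16 + 59 + 32 + 31 + 32 + 20 + 47 + 22 = 410

garage_sum=47, roof_sum=410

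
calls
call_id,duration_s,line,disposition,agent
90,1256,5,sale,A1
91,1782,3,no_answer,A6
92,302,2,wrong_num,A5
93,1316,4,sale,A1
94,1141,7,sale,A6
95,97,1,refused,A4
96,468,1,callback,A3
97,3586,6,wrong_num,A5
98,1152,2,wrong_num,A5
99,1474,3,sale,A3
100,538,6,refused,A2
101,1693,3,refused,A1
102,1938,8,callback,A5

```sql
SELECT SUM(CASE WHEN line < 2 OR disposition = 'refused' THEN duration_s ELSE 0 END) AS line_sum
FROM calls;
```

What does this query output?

call_id=90: ✗
call_id=91: ✗
call_id=92: ✗
call_id=93: ✗
call_id=94: ✗
call_id=95: ✓ → 97
call_id=96: ✓ → 468
call_id=97: ✗
call_id=98: ✗
call_id=99: ✗
call_id=100: ✓ → 538
call_id=101: ✓ → 1693
call_id=102: ✗
line_sum = 97 + 468 + 538 + 1693 = 2796

2796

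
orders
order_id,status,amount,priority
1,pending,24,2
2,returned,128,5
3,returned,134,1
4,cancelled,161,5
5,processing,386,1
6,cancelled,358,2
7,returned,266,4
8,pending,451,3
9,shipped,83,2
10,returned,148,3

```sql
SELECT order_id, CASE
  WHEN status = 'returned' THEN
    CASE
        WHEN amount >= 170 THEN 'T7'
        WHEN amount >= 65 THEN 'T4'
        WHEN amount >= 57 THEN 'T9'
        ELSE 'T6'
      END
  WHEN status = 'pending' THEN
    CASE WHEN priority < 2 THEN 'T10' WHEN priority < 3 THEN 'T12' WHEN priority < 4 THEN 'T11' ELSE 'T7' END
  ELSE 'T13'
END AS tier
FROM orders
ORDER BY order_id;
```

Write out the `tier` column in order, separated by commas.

T12, T4, T4, T13, T13, T13, T7, T11, T13, T4

order_id=1: status='pending' → inner[priority < 3] → T12
order_id=2: status='returned' → inner[amount >= 65] → T4
order_id=3: status='returned' → inner[amount >= 65] → T4
order_id=4: status='cancelled' → outer ELSE → T13
order_id=5: status='processing' → outer ELSE → T13
order_id=6: status='cancelled' → outer ELSE → T13
order_id=7: status='returned' → inner[amount >= 170] → T7
order_id=8: status='pending' → inner[priority < 4] → T11
order_id=9: status='shipped' → outer ELSE → T13
order_id=10: status='returned' → inner[amount >= 65] → T4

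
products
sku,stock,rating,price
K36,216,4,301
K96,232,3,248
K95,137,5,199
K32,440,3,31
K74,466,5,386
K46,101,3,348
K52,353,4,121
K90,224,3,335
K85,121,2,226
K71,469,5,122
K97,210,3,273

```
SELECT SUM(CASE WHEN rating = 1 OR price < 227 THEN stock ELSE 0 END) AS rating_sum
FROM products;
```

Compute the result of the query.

sku=K36: ✗
sku=K96: ✗
sku=K95: ✓ → 137
sku=K32: ✓ → 440
sku=K74: ✗
sku=K46: ✗
sku=K52: ✓ → 353
sku=K90: ✗
sku=K85: ✓ → 121
sku=K71: ✓ → 469
sku=K97: ✗
rating_sum = 137 + 440 + 353 + 121 + 469 = 1520

1520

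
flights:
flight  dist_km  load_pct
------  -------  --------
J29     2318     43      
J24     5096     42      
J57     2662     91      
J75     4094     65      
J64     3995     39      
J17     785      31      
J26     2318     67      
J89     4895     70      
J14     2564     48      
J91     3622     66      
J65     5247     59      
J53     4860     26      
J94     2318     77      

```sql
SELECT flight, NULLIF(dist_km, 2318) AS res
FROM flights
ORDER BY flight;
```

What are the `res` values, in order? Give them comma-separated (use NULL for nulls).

2564, 785, 5096, NULL, NULL, 4860, 2662, 3995, 5247, 4094, 4895, 3622, NULL

flight=J14: dist_km=2564 vs 2318: differ → 2564
flight=J17: dist_km=785 vs 2318: differ → 785
flight=J24: dist_km=5096 vs 2318: differ → 5096
flight=J26: dist_km=2318 vs 2318: equal → NULL
flight=J29: dist_km=2318 vs 2318: equal → NULL
flight=J53: dist_km=4860 vs 2318: differ → 4860
flight=J57: dist_km=2662 vs 2318: differ → 2662
flight=J64: dist_km=3995 vs 2318: differ → 3995
flight=J65: dist_km=5247 vs 2318: differ → 5247
flight=J75: dist_km=4094 vs 2318: differ → 4094
flight=J89: dist_km=4895 vs 2318: differ → 4895
flight=J91: dist_km=3622 vs 2318: differ → 3622
flight=J94: dist_km=2318 vs 2318: equal → NULL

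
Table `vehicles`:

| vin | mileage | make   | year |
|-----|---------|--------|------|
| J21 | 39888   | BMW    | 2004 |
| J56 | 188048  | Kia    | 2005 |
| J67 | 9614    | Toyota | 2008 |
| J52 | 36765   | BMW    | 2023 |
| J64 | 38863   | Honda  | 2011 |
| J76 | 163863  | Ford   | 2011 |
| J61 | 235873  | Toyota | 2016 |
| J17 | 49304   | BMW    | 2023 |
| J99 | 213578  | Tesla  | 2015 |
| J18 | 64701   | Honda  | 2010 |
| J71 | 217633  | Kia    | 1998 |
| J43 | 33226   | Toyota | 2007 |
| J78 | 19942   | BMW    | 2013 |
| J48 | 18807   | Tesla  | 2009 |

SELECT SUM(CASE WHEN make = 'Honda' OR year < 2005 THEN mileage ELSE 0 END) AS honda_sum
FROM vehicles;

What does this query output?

361085

vin=J21: ✓ → 39888
vin=J56: ✗
vin=J67: ✗
vin=J52: ✗
vin=J64: ✓ → 38863
vin=J76: ✗
vin=J61: ✗
vin=J17: ✗
vin=J99: ✗
vin=J18: ✓ → 64701
vin=J71: ✓ → 217633
vin=J43: ✗
vin=J78: ✗
vin=J48: ✗
honda_sum = 39888 + 38863 + 64701 + 217633 = 361085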